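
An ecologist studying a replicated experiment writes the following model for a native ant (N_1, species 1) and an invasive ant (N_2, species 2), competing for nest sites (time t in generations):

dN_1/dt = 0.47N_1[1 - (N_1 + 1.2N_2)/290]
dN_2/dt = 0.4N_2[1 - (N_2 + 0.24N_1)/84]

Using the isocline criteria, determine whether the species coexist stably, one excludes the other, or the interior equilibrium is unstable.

Compare the nullcline intercepts: K1/α12 = 290/1.2 = 242 > K2 = 84; K2/α21 = 84/0.24 = 350 > K1 = 290.
Since both inequalities hold, each species can invade when rare, so the interior equilibrium is stable.

stable coexistence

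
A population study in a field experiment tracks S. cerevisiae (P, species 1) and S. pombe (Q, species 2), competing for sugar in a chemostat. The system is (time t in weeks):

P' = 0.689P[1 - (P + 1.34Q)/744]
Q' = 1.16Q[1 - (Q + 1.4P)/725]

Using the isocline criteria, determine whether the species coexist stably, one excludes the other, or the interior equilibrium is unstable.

unstable coexistence (outcome depends on initial conditions)

Compare the nullcline intercepts: K1/α12 = 744/1.34 = 555 < K2 = 725; K2/α21 = 725/1.4 = 518 < K1 = 744.
Since both are reversed, neither can invade when rare; the interior point is a saddle.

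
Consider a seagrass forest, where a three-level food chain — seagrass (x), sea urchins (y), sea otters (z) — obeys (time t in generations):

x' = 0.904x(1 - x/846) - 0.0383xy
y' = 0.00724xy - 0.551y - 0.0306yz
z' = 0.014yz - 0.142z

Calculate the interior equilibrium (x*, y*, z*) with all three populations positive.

From dz/dt = 0: 0.014y* = 0.142, so y* = 10.1.
From dx/dt = 0: 0.904(1 - x*/846) = 0.0383·10.1, giving x* = 846·(1 - 0.43) = 482.
From dy/dt = 0: 0.00724·482 - 0.551 = 0.0306z*, so z* = 2.94/0.0306 = 96.1.

x* ≈ 482, y* ≈ 10.1, z* ≈ 96.1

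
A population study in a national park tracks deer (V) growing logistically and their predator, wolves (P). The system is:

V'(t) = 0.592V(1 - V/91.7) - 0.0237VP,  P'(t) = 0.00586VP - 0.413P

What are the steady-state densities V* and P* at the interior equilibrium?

V* ≈ 70.5, P* ≈ 5.78

From dP/dt = 0 with P > 0: 0.00586V* = 0.413, so V* = 70.5.
Substitute into dV/dt = 0: 0.592(1 - 70.5/91.7) = 0.0237P*.
The bracket is 0.231, giving P* = 0.137/0.0237 = 5.78.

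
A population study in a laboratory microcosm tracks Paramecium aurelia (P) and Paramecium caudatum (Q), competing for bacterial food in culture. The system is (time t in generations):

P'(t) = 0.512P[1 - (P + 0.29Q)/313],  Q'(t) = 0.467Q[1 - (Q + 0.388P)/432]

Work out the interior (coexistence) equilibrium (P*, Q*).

Setting both brackets to zero gives the nullclines P + 0.29Q = 313 and 0.388P + Q = 432.
Substituting Q = 432 - 0.388P into the first: P(1 - 0.29·0.388) = 313 - 0.29·432.
So P* = 188/0.887 = 212, and then Q* = 432 - 0.388·212 = 350.

P* ≈ 212, Q* ≈ 350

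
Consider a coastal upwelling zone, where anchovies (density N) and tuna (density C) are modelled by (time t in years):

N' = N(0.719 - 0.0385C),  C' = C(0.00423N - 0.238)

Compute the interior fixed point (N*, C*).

Set dC/dt = 0 with C > 0: 0.00423N - 0.238 = 0, so N* = 0.238/0.00423 = 56.3.
Set dN/dt = 0 with N > 0: 0.719 - 0.0385C = 0, so C* = 0.719/0.0385 = 18.7.

N* ≈ 56.3, C* ≈ 18.7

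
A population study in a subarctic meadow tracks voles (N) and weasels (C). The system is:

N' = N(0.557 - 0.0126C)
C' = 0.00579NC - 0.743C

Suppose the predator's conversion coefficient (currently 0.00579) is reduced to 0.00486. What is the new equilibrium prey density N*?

At the interior fixed point, setting dC/dt = 0 with C > 0 fixes N* = (predator death rate)/(NC coefficient) — independent of the other coefficients.
With the change, N* = 0.743/0.00486 = 153; it rises from 128.

N* ≈ 153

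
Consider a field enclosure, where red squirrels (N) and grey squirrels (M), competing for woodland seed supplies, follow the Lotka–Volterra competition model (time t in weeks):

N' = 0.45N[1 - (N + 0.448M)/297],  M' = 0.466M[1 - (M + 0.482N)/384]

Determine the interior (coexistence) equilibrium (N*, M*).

Setting both brackets to zero gives the nullclines N + 0.448M = 297 and 0.482N + M = 384.
Substituting M = 384 - 0.482N into the first: N(1 - 0.448·0.482) = 297 - 0.448·384.
So N* = 125/0.784 = 159, and then M* = 384 - 0.482·159 = 307.

N* ≈ 159, M* ≈ 307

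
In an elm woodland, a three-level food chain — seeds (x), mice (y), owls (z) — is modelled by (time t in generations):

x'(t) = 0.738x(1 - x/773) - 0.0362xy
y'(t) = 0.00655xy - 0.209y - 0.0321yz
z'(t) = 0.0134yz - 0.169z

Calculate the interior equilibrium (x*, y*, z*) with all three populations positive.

x* ≈ 295, y* ≈ 12.6, z* ≈ 53.6

From dz/dt = 0: 0.0134y* = 0.169, so y* = 12.6.
From dx/dt = 0: 0.738(1 - x*/773) = 0.0362·12.6, giving x* = 773·(1 - 0.619) = 295.
From dy/dt = 0: 0.00655·295 - 0.209 = 0.0321z*, so z* = 1.72/0.0321 = 53.6.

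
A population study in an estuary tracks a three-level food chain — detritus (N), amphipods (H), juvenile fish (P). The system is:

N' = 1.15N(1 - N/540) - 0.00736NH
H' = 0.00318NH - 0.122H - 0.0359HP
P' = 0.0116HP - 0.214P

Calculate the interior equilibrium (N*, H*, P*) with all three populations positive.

From dP/dt = 0: 0.0116H* = 0.214, so H* = 18.4.
From dN/dt = 0: 1.15(1 - N*/540) = 0.00736·18.4, giving N* = 540·(1 - 0.118) = 476.
From dH/dt = 0: 0.00318·476 - 0.122 = 0.0359P*, so P* = 1.39/0.0359 = 38.8.

N* ≈ 476, H* ≈ 18.4, P* ≈ 38.8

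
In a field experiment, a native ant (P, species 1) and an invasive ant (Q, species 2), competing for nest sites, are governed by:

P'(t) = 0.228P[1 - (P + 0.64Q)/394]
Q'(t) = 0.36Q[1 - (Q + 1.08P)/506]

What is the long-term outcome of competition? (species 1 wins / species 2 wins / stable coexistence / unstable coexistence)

Compare the nullcline intercepts: K1/α12 = 394/0.64 = 616 > K2 = 506; K2/α21 = 506/1.08 = 469 > K1 = 394.
Since both inequalities hold, each species can invade when rare, so the interior equilibrium is stable.

stable coexistence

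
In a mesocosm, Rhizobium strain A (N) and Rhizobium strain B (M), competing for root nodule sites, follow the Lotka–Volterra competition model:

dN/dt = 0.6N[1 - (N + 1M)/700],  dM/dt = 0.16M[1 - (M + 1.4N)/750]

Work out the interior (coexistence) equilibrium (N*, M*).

Setting both brackets to zero gives the nullclines N + 1M = 700 and 1.4N + M = 750.
Substituting M = 750 - 1.4N into the first: N(1 - 1·1.4) = 700 - 1·750.
So N* = -50/-0.4 = 125, and then M* = 750 - 1.4·125 = 575.

N* ≈ 125, M* ≈ 575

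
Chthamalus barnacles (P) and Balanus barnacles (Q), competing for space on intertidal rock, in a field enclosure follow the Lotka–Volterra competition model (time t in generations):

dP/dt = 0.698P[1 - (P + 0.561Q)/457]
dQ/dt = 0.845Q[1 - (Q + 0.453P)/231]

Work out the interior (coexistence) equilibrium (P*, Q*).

Setting both brackets to zero gives the nullclines P + 0.561Q = 457 and 0.453P + Q = 231.
Substituting Q = 231 - 0.453P into the first: P(1 - 0.561·0.453) = 457 - 0.561·231.
So P* = 327/0.746 = 439, and then Q* = 231 - 0.453·439 = 32.1.

P* ≈ 439, Q* ≈ 32.1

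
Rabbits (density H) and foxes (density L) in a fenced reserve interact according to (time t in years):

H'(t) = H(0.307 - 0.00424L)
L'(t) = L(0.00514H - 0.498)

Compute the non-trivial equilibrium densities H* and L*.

H* ≈ 96.9, L* ≈ 72.4

Set dL/dt = 0 with L > 0: 0.00514H - 0.498 = 0, so H* = 0.498/0.00514 = 96.9.
Set dH/dt = 0 with H > 0: 0.307 - 0.00424L = 0, so L* = 0.307/0.00424 = 72.4.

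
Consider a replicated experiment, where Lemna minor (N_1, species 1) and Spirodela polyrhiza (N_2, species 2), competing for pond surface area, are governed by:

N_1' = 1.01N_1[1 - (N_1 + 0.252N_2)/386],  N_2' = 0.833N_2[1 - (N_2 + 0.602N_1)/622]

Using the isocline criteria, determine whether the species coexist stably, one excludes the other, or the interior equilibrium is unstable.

stable coexistence

Compare the nullcline intercepts: K1/α12 = 386/0.252 = 1530 > K2 = 622; K2/α21 = 622/0.602 = 1030 > K1 = 386.
Since both inequalities hold, each species can invade when rare, so the interior equilibrium is stable.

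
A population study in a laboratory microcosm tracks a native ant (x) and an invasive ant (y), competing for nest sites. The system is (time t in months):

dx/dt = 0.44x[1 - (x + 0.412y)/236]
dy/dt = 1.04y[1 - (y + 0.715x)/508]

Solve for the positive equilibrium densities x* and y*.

Setting both brackets to zero gives the nullclines x + 0.412y = 236 and 0.715x + y = 508.
Substituting y = 508 - 0.715x into the first: x(1 - 0.412·0.715) = 236 - 0.412·508.
So x* = 26.7/0.705 = 37.9, and then y* = 508 - 0.715·37.9 = 481.

x* ≈ 37.9, y* ≈ 481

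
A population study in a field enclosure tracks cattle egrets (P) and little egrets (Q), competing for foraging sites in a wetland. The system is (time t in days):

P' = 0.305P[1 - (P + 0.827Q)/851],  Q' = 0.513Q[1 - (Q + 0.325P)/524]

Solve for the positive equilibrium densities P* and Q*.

Setting both brackets to zero gives the nullclines P + 0.827Q = 851 and 0.325P + Q = 524.
Substituting Q = 524 - 0.325P into the first: P(1 - 0.827·0.325) = 851 - 0.827·524.
So P* = 418/0.731 = 571, and then Q* = 524 - 0.325·571 = 338.

P* ≈ 571, Q* ≈ 338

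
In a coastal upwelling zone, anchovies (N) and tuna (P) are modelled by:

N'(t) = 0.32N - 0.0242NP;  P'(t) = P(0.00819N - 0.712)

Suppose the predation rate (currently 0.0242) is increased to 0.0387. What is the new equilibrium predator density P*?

P* ≈ 8.27

At the interior fixed point, setting dN/dt = 0 with N > 0 fixes P* = (prey growth rate)/(NP coefficient) — independent of the other coefficients.
With the change, P* = 0.32/0.0387 = 8.27; it falls from 13.2.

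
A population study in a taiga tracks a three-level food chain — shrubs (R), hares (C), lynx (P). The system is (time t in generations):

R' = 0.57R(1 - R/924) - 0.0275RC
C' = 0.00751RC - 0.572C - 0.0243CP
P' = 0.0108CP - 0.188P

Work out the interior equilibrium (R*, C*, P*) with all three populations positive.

From dP/dt = 0: 0.0108C* = 0.188, so C* = 17.4.
From dR/dt = 0: 0.57(1 - R*/924) = 0.0275·17.4, giving R* = 924·(1 - 0.84) = 148.
From dC/dt = 0: 0.00751·148 - 0.572 = 0.0243P*, so P* = 0.539/0.0243 = 22.2.

R* ≈ 148, C* ≈ 17.4, P* ≈ 22.2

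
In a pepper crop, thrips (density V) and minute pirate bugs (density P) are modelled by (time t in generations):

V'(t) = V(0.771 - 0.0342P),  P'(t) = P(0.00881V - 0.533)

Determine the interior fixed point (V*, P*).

V* ≈ 60.5, P* ≈ 22.5

Set dP/dt = 0 with P > 0: 0.00881V - 0.533 = 0, so V* = 0.533/0.00881 = 60.5.
Set dV/dt = 0 with V > 0: 0.771 - 0.0342P = 0, so P* = 0.771/0.0342 = 22.5.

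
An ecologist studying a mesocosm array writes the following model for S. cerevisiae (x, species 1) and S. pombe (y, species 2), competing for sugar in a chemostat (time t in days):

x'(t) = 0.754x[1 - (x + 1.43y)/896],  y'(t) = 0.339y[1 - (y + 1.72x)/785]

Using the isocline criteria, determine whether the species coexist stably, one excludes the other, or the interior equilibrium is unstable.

unstable coexistence (outcome depends on initial conditions)

Compare the nullcline intercepts: K1/α12 = 896/1.43 = 627 < K2 = 785; K2/α21 = 785/1.72 = 456 < K1 = 896.
Since both are reversed, neither can invade when rare; the interior point is a saddle.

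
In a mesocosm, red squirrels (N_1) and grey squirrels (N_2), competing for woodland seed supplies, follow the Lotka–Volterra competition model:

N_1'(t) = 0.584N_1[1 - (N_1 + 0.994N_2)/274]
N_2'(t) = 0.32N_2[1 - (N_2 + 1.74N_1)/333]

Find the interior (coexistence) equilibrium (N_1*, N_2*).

Setting both brackets to zero gives the nullclines N_1 + 0.994N_2 = 274 and 1.74N_1 + N_2 = 333.
Substituting N_2 = 333 - 1.74N_1 into the first: N_1(1 - 0.994·1.74) = 274 - 0.994·333.
So N_1* = -57/-0.73 = 78.1, and then N_2* = 333 - 1.74·78.1 = 197.

N_1* ≈ 78.1, N_2* ≈ 197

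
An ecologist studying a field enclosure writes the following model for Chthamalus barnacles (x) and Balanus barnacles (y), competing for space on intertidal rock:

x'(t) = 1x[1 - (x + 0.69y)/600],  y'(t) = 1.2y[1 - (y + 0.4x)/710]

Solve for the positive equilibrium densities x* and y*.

x* ≈ 152, y* ≈ 649

Setting both brackets to zero gives the nullclines x + 0.69y = 600 and 0.4x + y = 710.
Substituting y = 710 - 0.4x into the first: x(1 - 0.69·0.4) = 600 - 0.69·710.
So x* = 110/0.724 = 152, and then y* = 710 - 0.4·152 = 649.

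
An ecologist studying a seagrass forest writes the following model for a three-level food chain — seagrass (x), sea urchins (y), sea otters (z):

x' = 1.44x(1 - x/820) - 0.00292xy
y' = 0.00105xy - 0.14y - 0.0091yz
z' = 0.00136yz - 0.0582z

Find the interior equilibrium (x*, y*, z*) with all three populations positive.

From dz/dt = 0: 0.00136y* = 0.0582, so y* = 42.8.
From dx/dt = 0: 1.44(1 - x*/820) = 0.00292·42.8, giving x* = 820·(1 - 0.0868) = 749.
From dy/dt = 0: 0.00105·749 - 0.14 = 0.0091z*, so z* = 0.646/0.0091 = 71.

x* ≈ 749, y* ≈ 42.8, z* ≈ 71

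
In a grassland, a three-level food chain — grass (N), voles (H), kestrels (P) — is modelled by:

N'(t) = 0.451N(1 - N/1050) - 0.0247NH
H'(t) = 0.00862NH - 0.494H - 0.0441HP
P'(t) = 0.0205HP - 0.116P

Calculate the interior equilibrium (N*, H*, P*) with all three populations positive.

From dP/dt = 0: 0.0205H* = 0.116, so H* = 5.66.
From dN/dt = 0: 0.451(1 - N*/1050) = 0.0247·5.66, giving N* = 1050·(1 - 0.31) = 725.
From dH/dt = 0: 0.00862·725 - 0.494 = 0.0441P*, so P* = 5.75/0.0441 = 130.

N* ≈ 725, H* ≈ 5.66, P* ≈ 130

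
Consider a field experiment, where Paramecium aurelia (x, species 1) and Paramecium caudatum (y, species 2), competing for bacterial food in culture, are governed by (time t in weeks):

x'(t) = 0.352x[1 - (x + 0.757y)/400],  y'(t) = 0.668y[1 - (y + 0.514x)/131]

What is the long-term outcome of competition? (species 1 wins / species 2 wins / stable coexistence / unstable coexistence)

Compare the nullcline intercepts: K1/α12 = 400/0.757 = 528 > K2 = 131; K2/α21 = 131/0.514 = 255 < K1 = 400.
Since the inequalities point opposite ways, species 1 can invade but species 2 cannot.

species 1 excludes species 2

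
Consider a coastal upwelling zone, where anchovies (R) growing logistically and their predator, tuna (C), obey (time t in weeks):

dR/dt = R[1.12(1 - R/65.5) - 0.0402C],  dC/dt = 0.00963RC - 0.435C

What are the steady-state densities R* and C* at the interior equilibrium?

R* ≈ 45.2, C* ≈ 8.65

From dC/dt = 0 with C > 0: 0.00963R* = 0.435, so R* = 45.2.
Substitute into dR/dt = 0: 1.12(1 - 45.2/65.5) = 0.0402C*.
The bracket is 0.31, giving C* = 0.348/0.0402 = 8.65.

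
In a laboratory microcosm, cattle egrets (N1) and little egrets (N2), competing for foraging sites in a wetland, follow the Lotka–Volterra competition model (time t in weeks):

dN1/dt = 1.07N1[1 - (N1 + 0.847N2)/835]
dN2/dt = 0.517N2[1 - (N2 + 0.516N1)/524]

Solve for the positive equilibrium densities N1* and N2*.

N1* ≈ 695, N2* ≈ 165

Setting both brackets to zero gives the nullclines N1 + 0.847N2 = 835 and 0.516N1 + N2 = 524.
Substituting N2 = 524 - 0.516N1 into the first: N1(1 - 0.847·0.516) = 835 - 0.847·524.
So N1* = 391/0.563 = 695, and then N2* = 524 - 0.516·695 = 165.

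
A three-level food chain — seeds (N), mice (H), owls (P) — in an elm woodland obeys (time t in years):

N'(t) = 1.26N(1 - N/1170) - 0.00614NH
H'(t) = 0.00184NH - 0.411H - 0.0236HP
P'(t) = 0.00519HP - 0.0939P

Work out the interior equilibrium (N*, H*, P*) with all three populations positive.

N* ≈ 1070, H* ≈ 18.1, P* ≈ 65.8

From dP/dt = 0: 0.00519H* = 0.0939, so H* = 18.1.
From dN/dt = 0: 1.26(1 - N*/1170) = 0.00614·18.1, giving N* = 1170·(1 - 0.0882) = 1070.
From dH/dt = 0: 0.00184·1070 - 0.411 = 0.0236P*, so P* = 1.55/0.0236 = 65.8.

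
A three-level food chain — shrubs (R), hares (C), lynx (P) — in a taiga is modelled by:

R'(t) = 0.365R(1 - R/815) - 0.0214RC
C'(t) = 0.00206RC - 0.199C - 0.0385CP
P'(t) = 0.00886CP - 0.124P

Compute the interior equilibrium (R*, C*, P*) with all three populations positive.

R* ≈ 146, C* ≈ 14, P* ≈ 2.66

From dP/dt = 0: 0.00886C* = 0.124, so C* = 14.
From dR/dt = 0: 0.365(1 - R*/815) = 0.0214·14, giving R* = 815·(1 - 0.821) = 146.
From dC/dt = 0: 0.00206·146 - 0.199 = 0.0385P*, so P* = 0.102/0.0385 = 2.66.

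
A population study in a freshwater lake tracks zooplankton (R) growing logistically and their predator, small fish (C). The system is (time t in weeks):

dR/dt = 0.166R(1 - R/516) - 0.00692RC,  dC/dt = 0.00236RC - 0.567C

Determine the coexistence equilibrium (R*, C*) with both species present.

From dC/dt = 0 with C > 0: 0.00236R* = 0.567, so R* = 240.
Substitute into dR/dt = 0: 0.166(1 - 240/516) = 0.00692C*.
The bracket is 0.534, giving C* = 0.0887/0.00692 = 12.8.

R* ≈ 240, C* ≈ 12.8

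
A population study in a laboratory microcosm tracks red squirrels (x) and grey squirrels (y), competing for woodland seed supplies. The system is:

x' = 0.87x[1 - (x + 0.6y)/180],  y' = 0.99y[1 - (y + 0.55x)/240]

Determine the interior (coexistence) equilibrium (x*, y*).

Setting both brackets to zero gives the nullclines x + 0.6y = 180 and 0.55x + y = 240.
Substituting y = 240 - 0.55x into the first: x(1 - 0.6·0.55) = 180 - 0.6·240.
So x* = 36/0.67 = 53.7, and then y* = 240 - 0.55·53.7 = 210.

x* ≈ 53.7, y* ≈ 210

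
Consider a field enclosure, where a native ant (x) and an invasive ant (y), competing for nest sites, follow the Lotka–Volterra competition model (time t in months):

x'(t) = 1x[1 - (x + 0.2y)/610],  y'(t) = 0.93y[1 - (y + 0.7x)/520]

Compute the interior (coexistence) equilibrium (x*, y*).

x* ≈ 588, y* ≈ 108

Setting both brackets to zero gives the nullclines x + 0.2y = 610 and 0.7x + y = 520.
Substituting y = 520 - 0.7x into the first: x(1 - 0.2·0.7) = 610 - 0.2·520.
So x* = 506/0.86 = 588, and then y* = 520 - 0.7·588 = 108.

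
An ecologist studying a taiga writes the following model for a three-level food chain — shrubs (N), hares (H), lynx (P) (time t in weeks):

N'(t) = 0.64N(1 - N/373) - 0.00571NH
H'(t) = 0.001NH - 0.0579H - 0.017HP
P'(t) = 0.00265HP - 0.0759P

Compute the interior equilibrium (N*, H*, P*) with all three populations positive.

From dP/dt = 0: 0.00265H* = 0.0759, so H* = 28.6.
From dN/dt = 0: 0.64(1 - N*/373) = 0.00571·28.6, giving N* = 373·(1 - 0.256) = 278.
From dH/dt = 0: 0.001·278 - 0.0579 = 0.017P*, so P* = 0.22/0.017 = 12.9.

N* ≈ 278, H* ≈ 28.6, P* ≈ 12.9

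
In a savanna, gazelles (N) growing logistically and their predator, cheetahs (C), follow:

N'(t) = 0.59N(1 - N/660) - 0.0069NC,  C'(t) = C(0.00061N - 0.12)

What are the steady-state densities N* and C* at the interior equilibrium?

From dC/dt = 0 with C > 0: 0.00061N* = 0.12, so N* = 197.
Substitute into dN/dt = 0: 0.59(1 - 197/660) = 0.0069C*.
The bracket is 0.702, giving C* = 0.414/0.0069 = 60.

N* ≈ 197, C* ≈ 60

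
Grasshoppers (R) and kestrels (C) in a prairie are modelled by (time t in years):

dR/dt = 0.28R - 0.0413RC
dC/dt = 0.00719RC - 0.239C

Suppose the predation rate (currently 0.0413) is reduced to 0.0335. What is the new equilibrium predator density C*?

At the interior fixed point, setting dR/dt = 0 with R > 0 fixes C* = (prey growth rate)/(RC coefficient) — independent of the other coefficients.
With the change, C* = 0.28/0.0335 = 8.36; it rises from 6.78.

C* ≈ 8.36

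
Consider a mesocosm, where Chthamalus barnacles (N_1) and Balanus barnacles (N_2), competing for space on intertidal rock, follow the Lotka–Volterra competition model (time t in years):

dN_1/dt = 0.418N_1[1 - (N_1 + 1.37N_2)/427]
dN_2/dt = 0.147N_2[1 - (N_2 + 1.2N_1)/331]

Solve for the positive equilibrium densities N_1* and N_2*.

Setting both brackets to zero gives the nullclines N_1 + 1.37N_2 = 427 and 1.2N_1 + N_2 = 331.
Substituting N_2 = 331 - 1.2N_1 into the first: N_1(1 - 1.37·1.2) = 427 - 1.37·331.
So N_1* = -26.5/-0.644 = 41.1, and then N_2* = 331 - 1.2·41.1 = 282.

N_1* ≈ 41.1, N_2* ≈ 282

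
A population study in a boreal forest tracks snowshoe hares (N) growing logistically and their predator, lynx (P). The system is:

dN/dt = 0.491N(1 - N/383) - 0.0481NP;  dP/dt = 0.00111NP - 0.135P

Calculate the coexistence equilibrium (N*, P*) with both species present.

From dP/dt = 0 with P > 0: 0.00111N* = 0.135, so N* = 122.
Substitute into dN/dt = 0: 0.491(1 - 122/383) = 0.0481P*.
The bracket is 0.682, giving P* = 0.335/0.0481 = 6.97.

N* ≈ 122, P* ≈ 6.97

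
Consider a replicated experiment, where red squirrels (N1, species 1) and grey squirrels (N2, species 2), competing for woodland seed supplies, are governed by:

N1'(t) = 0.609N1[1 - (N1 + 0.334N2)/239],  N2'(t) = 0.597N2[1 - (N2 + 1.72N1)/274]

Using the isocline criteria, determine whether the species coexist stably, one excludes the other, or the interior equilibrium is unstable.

Compare the nullcline intercepts: K1/α12 = 239/0.334 = 716 > K2 = 274; K2/α21 = 274/1.72 = 159 < K1 = 239.
Since the inequalities point opposite ways, species 1 can invade but species 2 cannot.

species 1 excludes species 2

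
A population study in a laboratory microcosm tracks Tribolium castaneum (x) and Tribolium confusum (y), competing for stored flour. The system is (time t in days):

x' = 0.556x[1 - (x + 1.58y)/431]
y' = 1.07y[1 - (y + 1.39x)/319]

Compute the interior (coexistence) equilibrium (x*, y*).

x* ≈ 61, y* ≈ 234

Setting both brackets to zero gives the nullclines x + 1.58y = 431 and 1.39x + y = 319.
Substituting y = 319 - 1.39x into the first: x(1 - 1.58·1.39) = 431 - 1.58·319.
So x* = -73/-1.2 = 61, and then y* = 319 - 1.39·61 = 234.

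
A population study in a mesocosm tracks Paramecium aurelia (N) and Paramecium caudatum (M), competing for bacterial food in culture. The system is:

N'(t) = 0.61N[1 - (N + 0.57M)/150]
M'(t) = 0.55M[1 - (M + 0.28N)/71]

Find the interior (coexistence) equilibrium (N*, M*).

N* ≈ 130, M* ≈ 34.5

Setting both brackets to zero gives the nullclines N + 0.57M = 150 and 0.28N + M = 71.
Substituting M = 71 - 0.28N into the first: N(1 - 0.57·0.28) = 150 - 0.57·71.
So N* = 110/0.84 = 130, and then M* = 71 - 0.28·130 = 34.5.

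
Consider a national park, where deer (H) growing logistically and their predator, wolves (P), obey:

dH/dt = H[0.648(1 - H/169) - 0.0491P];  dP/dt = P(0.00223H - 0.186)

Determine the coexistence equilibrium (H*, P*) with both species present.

H* ≈ 83.4, P* ≈ 6.68

From dP/dt = 0 with P > 0: 0.00223H* = 0.186, so H* = 83.4.
Substitute into dH/dt = 0: 0.648(1 - 83.4/169) = 0.0491P*.
The bracket is 0.506, giving P* = 0.328/0.0491 = 6.68.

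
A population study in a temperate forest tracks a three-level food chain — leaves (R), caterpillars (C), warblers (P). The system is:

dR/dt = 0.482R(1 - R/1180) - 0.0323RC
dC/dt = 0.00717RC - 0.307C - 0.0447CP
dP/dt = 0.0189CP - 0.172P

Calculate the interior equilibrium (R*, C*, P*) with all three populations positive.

R* ≈ 460, C* ≈ 9.1, P* ≈ 67

From dP/dt = 0: 0.0189C* = 0.172, so C* = 9.1.
From dR/dt = 0: 0.482(1 - R*/1180) = 0.0323·9.1, giving R* = 1180·(1 - 0.61) = 460.
From dC/dt = 0: 0.00717·460 - 0.307 = 0.0447P*, so P* = 2.99/0.0447 = 67.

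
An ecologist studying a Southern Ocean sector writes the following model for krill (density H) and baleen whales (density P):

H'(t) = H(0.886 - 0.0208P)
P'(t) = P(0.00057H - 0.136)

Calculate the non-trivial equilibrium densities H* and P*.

Set dP/dt = 0 with P > 0: 0.00057H - 0.136 = 0, so H* = 0.136/0.00057 = 239.
Set dH/dt = 0 with H > 0: 0.886 - 0.0208P = 0, so P* = 0.886/0.0208 = 42.6.

H* ≈ 239, P* ≈ 42.6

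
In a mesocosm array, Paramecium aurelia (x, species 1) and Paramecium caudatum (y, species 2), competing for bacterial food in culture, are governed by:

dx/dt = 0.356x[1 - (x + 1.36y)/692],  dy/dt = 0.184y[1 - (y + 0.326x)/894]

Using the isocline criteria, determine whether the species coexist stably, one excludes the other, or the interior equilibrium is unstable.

Compare the nullcline intercepts: K1/α12 = 692/1.36 = 509 < K2 = 894; K2/α21 = 894/0.326 = 2740 > K1 = 692.
Since the inequalities point opposite ways, species 2 can invade but species 1 cannot.

species 2 excludes species 1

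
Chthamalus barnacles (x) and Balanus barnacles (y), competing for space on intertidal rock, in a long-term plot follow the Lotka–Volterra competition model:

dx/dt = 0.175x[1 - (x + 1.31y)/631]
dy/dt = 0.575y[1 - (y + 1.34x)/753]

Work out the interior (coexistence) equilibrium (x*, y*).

Setting both brackets to zero gives the nullclines x + 1.31y = 631 and 1.34x + y = 753.
Substituting y = 753 - 1.34x into the first: x(1 - 1.31·1.34) = 631 - 1.31·753.
So x* = -355/-0.755 = 471, and then y* = 753 - 1.34·471 = 123.

x* ≈ 471, y* ≈ 123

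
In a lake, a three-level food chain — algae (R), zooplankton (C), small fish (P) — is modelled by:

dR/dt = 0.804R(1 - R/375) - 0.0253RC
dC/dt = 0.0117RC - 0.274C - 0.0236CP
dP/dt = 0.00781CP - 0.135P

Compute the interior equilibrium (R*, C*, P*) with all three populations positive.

R* ≈ 171, C* ≈ 17.3, P* ≈ 73.2

From dP/dt = 0: 0.00781C* = 0.135, so C* = 17.3.
From dR/dt = 0: 0.804(1 - R*/375) = 0.0253·17.3, giving R* = 375·(1 - 0.544) = 171.
From dC/dt = 0: 0.0117·171 - 0.274 = 0.0236P*, so P* = 1.73/0.0236 = 73.2.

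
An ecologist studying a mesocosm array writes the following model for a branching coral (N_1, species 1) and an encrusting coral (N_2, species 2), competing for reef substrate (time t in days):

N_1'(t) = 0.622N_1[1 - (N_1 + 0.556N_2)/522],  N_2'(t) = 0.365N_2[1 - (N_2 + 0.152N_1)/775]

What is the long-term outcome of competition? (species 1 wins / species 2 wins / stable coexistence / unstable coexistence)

Compare the nullcline intercepts: K1/α12 = 522/0.556 = 939 > K2 = 775; K2/α21 = 775/0.152 = 5100 > K1 = 522.
Since both inequalities hold, each species can invade when rare, so the interior equilibrium is stable.

stable coexistence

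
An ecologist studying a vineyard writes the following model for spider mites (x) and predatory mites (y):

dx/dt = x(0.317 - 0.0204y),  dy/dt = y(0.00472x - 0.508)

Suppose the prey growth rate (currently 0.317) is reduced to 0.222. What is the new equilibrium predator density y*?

y* ≈ 10.9

At the interior fixed point, setting dx/dt = 0 with x > 0 fixes y* = (prey growth rate)/(xy coefficient) — independent of the other coefficients.
With the change, y* = 0.222/0.0204 = 10.9; it falls from 15.5.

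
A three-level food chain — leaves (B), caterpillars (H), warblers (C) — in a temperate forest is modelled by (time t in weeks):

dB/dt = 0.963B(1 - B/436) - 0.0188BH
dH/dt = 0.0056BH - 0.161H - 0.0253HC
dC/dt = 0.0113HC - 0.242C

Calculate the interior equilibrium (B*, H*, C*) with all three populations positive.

B* ≈ 254, H* ≈ 21.4, C* ≈ 49.8

From dC/dt = 0: 0.0113H* = 0.242, so H* = 21.4.
From dB/dt = 0: 0.963(1 - B*/436) = 0.0188·21.4, giving B* = 436·(1 - 0.418) = 254.
From dH/dt = 0: 0.0056·254 - 0.161 = 0.0253C*, so C* = 1.26/0.0253 = 49.8.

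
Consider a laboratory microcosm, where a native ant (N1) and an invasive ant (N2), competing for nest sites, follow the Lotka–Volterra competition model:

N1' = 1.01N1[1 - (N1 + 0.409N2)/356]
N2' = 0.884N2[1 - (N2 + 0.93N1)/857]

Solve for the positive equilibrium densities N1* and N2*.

N1* ≈ 8.86, N2* ≈ 849

Setting both brackets to zero gives the nullclines N1 + 0.409N2 = 356 and 0.93N1 + N2 = 857.
Substituting N2 = 857 - 0.93N1 into the first: N1(1 - 0.409·0.93) = 356 - 0.409·857.
So N1* = 5.49/0.62 = 8.86, and then N2* = 857 - 0.93·8.86 = 849.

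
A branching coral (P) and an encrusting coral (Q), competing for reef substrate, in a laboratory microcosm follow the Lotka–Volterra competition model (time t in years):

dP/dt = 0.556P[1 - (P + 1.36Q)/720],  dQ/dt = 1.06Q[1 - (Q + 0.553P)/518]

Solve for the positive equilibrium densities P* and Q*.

Setting both brackets to zero gives the nullclines P + 1.36Q = 720 and 0.553P + Q = 518.
Substituting Q = 518 - 0.553P into the first: P(1 - 1.36·0.553) = 720 - 1.36·518.
So P* = 15.5/0.248 = 62.6, and then Q* = 518 - 0.553·62.6 = 483.

P* ≈ 62.6, Q* ≈ 483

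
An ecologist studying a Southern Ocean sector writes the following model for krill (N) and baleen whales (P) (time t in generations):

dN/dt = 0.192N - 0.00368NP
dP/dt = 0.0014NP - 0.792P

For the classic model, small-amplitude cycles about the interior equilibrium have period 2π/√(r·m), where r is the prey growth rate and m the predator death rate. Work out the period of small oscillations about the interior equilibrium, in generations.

T ≈ 16.1 generations

Here r = 0.192 and m = 0.792, so r·m = 0.152.
ω = √0.152 = 0.39 per generation, hence T = 2π/ω ≈ 16.1 generations.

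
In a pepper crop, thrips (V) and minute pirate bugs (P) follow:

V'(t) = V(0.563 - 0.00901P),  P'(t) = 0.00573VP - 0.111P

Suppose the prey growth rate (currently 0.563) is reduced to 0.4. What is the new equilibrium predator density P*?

At the interior fixed point, setting dV/dt = 0 with V > 0 fixes P* = (prey growth rate)/(VP coefficient) — independent of the other coefficients.
With the change, P* = 0.4/0.00901 = 44.4; it falls from 62.5.

P* ≈ 44.4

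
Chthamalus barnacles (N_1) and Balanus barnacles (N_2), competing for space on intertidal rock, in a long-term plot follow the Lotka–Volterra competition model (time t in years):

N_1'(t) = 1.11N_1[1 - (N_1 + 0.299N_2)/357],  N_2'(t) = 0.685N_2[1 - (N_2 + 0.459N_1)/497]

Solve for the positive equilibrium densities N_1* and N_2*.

N_1* ≈ 242, N_2* ≈ 386

Setting both brackets to zero gives the nullclines N_1 + 0.299N_2 = 357 and 0.459N_1 + N_2 = 497.
Substituting N_2 = 497 - 0.459N_1 into the first: N_1(1 - 0.299·0.459) = 357 - 0.299·497.
So N_1* = 208/0.863 = 242, and then N_2* = 497 - 0.459·242 = 386.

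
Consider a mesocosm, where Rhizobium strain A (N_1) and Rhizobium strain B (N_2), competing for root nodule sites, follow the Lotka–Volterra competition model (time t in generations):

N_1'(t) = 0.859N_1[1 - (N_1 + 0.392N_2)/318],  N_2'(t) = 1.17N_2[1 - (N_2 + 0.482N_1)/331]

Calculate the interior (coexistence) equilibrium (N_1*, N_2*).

N_1* ≈ 232, N_2* ≈ 219

Setting both brackets to zero gives the nullclines N_1 + 0.392N_2 = 318 and 0.482N_1 + N_2 = 331.
Substituting N_2 = 331 - 0.482N_1 into the first: N_1(1 - 0.392·0.482) = 318 - 0.392·331.
So N_1* = 188/0.811 = 232, and then N_2* = 331 - 0.482·232 = 219.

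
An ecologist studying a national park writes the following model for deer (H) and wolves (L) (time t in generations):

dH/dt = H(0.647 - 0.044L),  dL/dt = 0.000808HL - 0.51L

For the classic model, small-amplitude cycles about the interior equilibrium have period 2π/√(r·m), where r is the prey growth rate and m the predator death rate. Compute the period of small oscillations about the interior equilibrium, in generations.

Here r = 0.647 and m = 0.51, so r·m = 0.33.
ω = √0.33 = 0.574 per generation, hence T = 2π/ω ≈ 10.9 generations.

T ≈ 10.9 generations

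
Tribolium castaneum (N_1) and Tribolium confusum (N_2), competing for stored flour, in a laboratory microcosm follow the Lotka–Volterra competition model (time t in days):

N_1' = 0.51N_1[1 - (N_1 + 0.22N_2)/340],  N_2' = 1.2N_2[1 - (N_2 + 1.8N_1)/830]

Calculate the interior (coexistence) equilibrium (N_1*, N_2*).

Setting both brackets to zero gives the nullclines N_1 + 0.22N_2 = 340 and 1.8N_1 + N_2 = 830.
Substituting N_2 = 830 - 1.8N_1 into the first: N_1(1 - 0.22·1.8) = 340 - 0.22·830.
So N_1* = 157/0.604 = 261, and then N_2* = 830 - 1.8·261 = 361.

N_1* ≈ 261, N_2* ≈ 361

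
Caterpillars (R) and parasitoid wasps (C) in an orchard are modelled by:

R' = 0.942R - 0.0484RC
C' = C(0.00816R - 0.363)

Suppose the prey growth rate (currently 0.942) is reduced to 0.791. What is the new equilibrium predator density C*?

At the interior fixed point, setting dR/dt = 0 with R > 0 fixes C* = (prey growth rate)/(RC coefficient) — independent of the other coefficients.
With the change, C* = 0.791/0.0484 = 16.3; it falls from 19.5.

C* ≈ 16.3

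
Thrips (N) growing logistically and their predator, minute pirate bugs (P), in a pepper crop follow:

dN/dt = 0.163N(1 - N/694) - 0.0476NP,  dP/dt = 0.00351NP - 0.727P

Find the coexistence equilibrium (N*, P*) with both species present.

N* ≈ 207, P* ≈ 2.4

From dP/dt = 0 with P > 0: 0.00351N* = 0.727, so N* = 207.
Substitute into dN/dt = 0: 0.163(1 - 207/694) = 0.0476P*.
The bracket is 0.702, giving P* = 0.114/0.0476 = 2.4.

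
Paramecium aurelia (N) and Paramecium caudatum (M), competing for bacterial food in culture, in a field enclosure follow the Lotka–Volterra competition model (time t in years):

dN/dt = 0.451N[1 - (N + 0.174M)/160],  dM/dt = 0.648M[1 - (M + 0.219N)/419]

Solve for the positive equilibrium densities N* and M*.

Setting both brackets to zero gives the nullclines N + 0.174M = 160 and 0.219N + M = 419.
Substituting M = 419 - 0.219N into the first: N(1 - 0.174·0.219) = 160 - 0.174·419.
So N* = 87.1/0.962 = 90.5, and then M* = 419 - 0.219·90.5 = 399.

N* ≈ 90.5, M* ≈ 399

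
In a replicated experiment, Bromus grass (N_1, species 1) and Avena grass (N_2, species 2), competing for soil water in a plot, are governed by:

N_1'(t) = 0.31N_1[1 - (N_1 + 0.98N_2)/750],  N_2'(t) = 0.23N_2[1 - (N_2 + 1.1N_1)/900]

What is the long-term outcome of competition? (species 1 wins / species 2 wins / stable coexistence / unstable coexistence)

Compare the nullcline intercepts: K1/α12 = 750/0.98 = 765 < K2 = 900; K2/α21 = 900/1.1 = 818 > K1 = 750.
Since the inequalities point opposite ways, species 2 can invade but species 1 cannot.

species 2 excludes species 1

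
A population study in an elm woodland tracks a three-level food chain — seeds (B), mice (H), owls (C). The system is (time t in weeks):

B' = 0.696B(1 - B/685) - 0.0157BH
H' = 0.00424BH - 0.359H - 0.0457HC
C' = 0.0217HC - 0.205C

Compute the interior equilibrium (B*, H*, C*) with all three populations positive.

From dC/dt = 0: 0.0217H* = 0.205, so H* = 9.45.
From dB/dt = 0: 0.696(1 - B*/685) = 0.0157·9.45, giving B* = 685·(1 - 0.213) = 539.
From dH/dt = 0: 0.00424·539 - 0.359 = 0.0457C*, so C* = 1.93/0.0457 = 42.2.

B* ≈ 539, H* ≈ 9.45, C* ≈ 42.2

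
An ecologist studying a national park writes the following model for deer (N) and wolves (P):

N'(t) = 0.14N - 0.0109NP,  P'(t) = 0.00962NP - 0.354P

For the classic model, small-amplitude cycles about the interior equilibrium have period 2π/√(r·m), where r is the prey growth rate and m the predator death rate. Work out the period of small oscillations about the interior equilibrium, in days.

Here r = 0.14 and m = 0.354, so r·m = 0.0496.
ω = √0.0496 = 0.223 per day, hence T = 2π/ω ≈ 28.2 days.

T ≈ 28.2 days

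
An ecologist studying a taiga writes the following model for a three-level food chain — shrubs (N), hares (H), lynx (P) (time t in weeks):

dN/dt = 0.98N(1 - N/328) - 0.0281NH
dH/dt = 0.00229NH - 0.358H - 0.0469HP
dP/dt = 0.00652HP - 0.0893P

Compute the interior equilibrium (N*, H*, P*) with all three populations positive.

N* ≈ 199, H* ≈ 13.7, P* ≈ 2.09

From dP/dt = 0: 0.00652H* = 0.0893, so H* = 13.7.
From dN/dt = 0: 0.98(1 - N*/328) = 0.0281·13.7, giving N* = 328·(1 - 0.393) = 199.
From dH/dt = 0: 0.00229·199 - 0.358 = 0.0469P*, so P* = 0.0981/0.0469 = 2.09.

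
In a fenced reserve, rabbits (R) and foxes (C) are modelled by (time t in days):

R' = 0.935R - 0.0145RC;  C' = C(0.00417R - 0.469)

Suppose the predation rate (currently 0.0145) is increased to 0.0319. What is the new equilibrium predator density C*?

C* ≈ 29.3

At the interior fixed point, setting dR/dt = 0 with R > 0 fixes C* = (prey growth rate)/(RC coefficient) — independent of the other coefficients.
With the change, C* = 0.935/0.0319 = 29.3; it falls from 64.5.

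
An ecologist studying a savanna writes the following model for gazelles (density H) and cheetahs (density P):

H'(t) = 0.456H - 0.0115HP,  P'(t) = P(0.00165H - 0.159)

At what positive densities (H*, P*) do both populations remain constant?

H* ≈ 96.4, P* ≈ 39.7

Set dP/dt = 0 with P > 0: 0.00165H - 0.159 = 0, so H* = 0.159/0.00165 = 96.4.
Set dH/dt = 0 with H > 0: 0.456 - 0.0115P = 0, so P* = 0.456/0.0115 = 39.7.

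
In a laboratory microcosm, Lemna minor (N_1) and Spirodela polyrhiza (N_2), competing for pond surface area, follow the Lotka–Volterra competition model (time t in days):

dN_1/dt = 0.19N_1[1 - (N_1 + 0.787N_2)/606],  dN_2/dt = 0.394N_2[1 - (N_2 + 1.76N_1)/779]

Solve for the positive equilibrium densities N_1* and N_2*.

N_1* ≈ 18.4, N_2* ≈ 747

Setting both brackets to zero gives the nullclines N_1 + 0.787N_2 = 606 and 1.76N_1 + N_2 = 779.
Substituting N_2 = 779 - 1.76N_1 into the first: N_1(1 - 0.787·1.76) = 606 - 0.787·779.
So N_1* = -7.07/-0.385 = 18.4, and then N_2* = 779 - 1.76·18.4 = 747.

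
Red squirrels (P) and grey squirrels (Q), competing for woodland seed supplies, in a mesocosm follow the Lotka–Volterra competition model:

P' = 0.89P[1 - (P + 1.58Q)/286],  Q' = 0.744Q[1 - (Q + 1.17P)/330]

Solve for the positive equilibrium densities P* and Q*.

Setting both brackets to zero gives the nullclines P + 1.58Q = 286 and 1.17P + Q = 330.
Substituting Q = 330 - 1.17P into the first: P(1 - 1.58·1.17) = 286 - 1.58·330.
So P* = -235/-0.849 = 277, and then Q* = 330 - 1.17·277 = 5.44.

P* ≈ 277, Q* ≈ 5.44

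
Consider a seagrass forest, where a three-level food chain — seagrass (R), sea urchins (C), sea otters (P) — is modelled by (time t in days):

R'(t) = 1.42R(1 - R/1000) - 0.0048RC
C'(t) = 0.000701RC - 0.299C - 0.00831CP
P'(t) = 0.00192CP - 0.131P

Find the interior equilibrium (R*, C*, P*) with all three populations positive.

R* ≈ 769, C* ≈ 68.2, P* ≈ 28.9

From dP/dt = 0: 0.00192C* = 0.131, so C* = 68.2.
From dR/dt = 0: 1.42(1 - R*/1000) = 0.0048·68.2, giving R* = 1000·(1 - 0.231) = 769.
From dC/dt = 0: 0.000701·769 - 0.299 = 0.00831P*, so P* = 0.24/0.00831 = 28.9.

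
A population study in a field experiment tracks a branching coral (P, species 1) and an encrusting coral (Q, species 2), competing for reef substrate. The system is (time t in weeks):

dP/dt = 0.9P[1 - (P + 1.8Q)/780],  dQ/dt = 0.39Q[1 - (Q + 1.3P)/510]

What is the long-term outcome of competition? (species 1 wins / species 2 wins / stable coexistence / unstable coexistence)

unstable coexistence (outcome depends on initial conditions)

Compare the nullcline intercepts: K1/α12 = 780/1.8 = 433 < K2 = 510; K2/α21 = 510/1.3 = 392 < K1 = 780.
Since both are reversed, neither can invade when rare; the interior point is a saddle.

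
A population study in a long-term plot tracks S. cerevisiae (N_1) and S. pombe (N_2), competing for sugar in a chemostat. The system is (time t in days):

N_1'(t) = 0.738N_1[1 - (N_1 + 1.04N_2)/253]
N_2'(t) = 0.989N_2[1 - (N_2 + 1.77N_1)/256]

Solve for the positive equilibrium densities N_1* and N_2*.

Setting both brackets to zero gives the nullclines N_1 + 1.04N_2 = 253 and 1.77N_1 + N_2 = 256.
Substituting N_2 = 256 - 1.77N_1 into the first: N_1(1 - 1.04·1.77) = 253 - 1.04·256.
So N_1* = -13.2/-0.841 = 15.7, and then N_2* = 256 - 1.77·15.7 = 228.

N_1* ≈ 15.7, N_2* ≈ 228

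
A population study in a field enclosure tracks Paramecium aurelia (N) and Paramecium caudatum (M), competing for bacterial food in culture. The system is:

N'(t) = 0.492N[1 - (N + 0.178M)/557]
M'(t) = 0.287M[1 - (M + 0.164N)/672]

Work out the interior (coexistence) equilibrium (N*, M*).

N* ≈ 451, M* ≈ 598

Setting both brackets to zero gives the nullclines N + 0.178M = 557 and 0.164N + M = 672.
Substituting M = 672 - 0.164N into the first: N(1 - 0.178·0.164) = 557 - 0.178·672.
So N* = 437/0.971 = 451, and then M* = 672 - 0.164·451 = 598.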